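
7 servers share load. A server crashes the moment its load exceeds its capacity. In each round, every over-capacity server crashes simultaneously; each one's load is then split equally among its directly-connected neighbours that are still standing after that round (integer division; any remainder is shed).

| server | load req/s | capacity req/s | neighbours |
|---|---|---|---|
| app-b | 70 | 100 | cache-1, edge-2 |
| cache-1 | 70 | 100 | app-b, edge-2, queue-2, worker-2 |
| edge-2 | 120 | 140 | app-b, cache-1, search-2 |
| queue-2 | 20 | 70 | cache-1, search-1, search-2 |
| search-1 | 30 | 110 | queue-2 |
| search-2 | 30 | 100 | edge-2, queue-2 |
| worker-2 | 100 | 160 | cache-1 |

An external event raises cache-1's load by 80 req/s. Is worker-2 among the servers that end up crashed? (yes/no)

Round 1 — cache-1 at 150 > 100. cache-1 crashes.
  cache-1 sheds 150 req/s to app-b, edge-2, queue-2, worker-2: 37 each (2 lost).
    app-b: 70+37 = 107 > 100
    edge-2: 120+37 = 157 > 140
    queue-2: 20+37 = 57 ≤ 70
    worker-2: 100+37 = 137 ≤ 160
Round 2 — app-b, edge-2 crash.
  app-b sheds 107 req/s: no online neighbours, lost.
  edge-2 sheds 157 req/s to search-2: 157 each.
    search-2: 30+157 = 187 > 100
Round 3 — search-2 crashes.
  search-2 sheds 187 req/s to queue-2: 187 each.
    queue-2: 57+187 = 244 > 70
Round 4 — queue-2 crashes.
  queue-2 sheds 244 req/s to search-1: 244 each.
    search-1: 30+244 = 274 > 110
Round 5 — search-1 crashes.
  search-1 sheds 274 req/s: no online neighbours, lost.
No further crashes.

no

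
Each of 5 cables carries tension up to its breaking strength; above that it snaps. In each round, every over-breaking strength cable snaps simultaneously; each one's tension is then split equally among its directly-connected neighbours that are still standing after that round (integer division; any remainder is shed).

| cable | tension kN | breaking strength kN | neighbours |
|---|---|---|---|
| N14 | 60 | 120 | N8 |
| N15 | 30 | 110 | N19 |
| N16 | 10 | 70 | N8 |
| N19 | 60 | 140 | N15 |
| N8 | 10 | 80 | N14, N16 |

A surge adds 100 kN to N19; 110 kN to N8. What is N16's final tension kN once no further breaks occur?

Round 1 — N19 at 160 > 140; N8 at 120 > 80. N19, N8 snap.
  N19 sheds 160 kN to N15: 160 each.
    N15: 30+160 = 190 > 110
  N8 sheds 120 kN to N14, N16: 60 each.
    N14: 60+60 = 120 ≤ 120
    N16: 10+60 = 70 ≤ 70
Round 2 — N15 snaps.
  N15 sheds 190 kN: no online neighbours, lost.
No further breaks.

70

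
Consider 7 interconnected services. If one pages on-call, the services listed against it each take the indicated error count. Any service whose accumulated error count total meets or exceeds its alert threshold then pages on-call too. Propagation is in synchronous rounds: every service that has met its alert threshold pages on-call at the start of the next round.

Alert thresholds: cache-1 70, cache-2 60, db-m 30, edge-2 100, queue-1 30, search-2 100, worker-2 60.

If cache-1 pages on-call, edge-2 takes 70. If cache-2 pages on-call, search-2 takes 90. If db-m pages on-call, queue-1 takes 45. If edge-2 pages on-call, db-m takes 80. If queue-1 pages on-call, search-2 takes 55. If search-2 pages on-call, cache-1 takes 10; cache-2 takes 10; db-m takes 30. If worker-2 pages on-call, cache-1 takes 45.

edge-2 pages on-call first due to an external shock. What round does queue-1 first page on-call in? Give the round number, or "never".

3

Round 1 — edge-2 pages on-call (initial).
  db-m: +80 → 80 ≥ 30
Round 2 — db-m pages on-call.
  queue-1: +45 → 45 ≥ 30
Round 3 — queue-1 pages on-call.
  search-2: +55 → 55 < 100
No further pages.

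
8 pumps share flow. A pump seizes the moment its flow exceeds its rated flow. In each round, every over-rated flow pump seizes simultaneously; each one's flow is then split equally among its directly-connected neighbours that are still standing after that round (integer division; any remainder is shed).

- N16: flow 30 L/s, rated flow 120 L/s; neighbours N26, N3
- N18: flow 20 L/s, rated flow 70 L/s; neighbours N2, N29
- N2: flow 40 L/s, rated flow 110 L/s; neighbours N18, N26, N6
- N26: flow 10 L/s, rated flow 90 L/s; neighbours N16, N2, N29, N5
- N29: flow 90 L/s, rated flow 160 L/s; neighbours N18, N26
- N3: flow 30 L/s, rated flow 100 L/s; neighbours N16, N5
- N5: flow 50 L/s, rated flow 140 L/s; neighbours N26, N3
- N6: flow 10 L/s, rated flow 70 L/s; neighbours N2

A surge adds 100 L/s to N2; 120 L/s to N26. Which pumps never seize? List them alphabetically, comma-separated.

Round 1 — N2 at 140 > 110; N26 at 130 > 90. N2, N26 seize.
  N2 sheds 140 L/s to N18, N6: 70 each.
    N18: 20+70 = 90 > 70
    N6: 10+70 = 80 > 70
  N26 sheds 130 L/s to N16, N29, N5: 43 each (1 lost).
    N16: 30+43 = 73 ≤ 120
    N29: 90+43 = 133 ≤ 160
    N5: 50+43 = 93 ≤ 140
Round 2 — N18, N6 seize.
  N18 sheds 90 L/s to N29: 90 each.
    N29: 133+90 = 223 > 160
  N6 sheds 80 L/s: no online neighbours, lost.
Round 3 — N29 seizes.
  N29 sheds 223 L/s: no online neighbours, lost.
No further seizures.

N16, N3, N5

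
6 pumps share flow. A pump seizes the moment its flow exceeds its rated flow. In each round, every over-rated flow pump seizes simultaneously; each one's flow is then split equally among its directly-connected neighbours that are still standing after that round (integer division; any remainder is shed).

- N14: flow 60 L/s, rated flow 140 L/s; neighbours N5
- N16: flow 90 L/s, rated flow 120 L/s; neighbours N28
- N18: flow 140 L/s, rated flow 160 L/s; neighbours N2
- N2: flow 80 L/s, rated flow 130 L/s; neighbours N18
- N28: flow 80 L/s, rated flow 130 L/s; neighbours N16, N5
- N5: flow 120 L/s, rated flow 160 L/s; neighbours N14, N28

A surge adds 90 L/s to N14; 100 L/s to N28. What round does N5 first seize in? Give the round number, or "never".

2

Round 1 — N14 at 150 > 140; N28 at 180 > 130. N14, N28 seize.
  N14 sheds 150 L/s to N5: 150 each.
    N5: 120+150 = 270 > 160
  N28 sheds 180 L/s to N16, N5: 90 each.
    N16: 90+90 = 180 > 120
    N5: 270+90 = 360 > 160
Round 2 — N16, N5 seize.
  N16 sheds 180 L/s: no online neighbours, lost.
  N5 sheds 360 L/s: no online neighbours, lost.
No further seizures.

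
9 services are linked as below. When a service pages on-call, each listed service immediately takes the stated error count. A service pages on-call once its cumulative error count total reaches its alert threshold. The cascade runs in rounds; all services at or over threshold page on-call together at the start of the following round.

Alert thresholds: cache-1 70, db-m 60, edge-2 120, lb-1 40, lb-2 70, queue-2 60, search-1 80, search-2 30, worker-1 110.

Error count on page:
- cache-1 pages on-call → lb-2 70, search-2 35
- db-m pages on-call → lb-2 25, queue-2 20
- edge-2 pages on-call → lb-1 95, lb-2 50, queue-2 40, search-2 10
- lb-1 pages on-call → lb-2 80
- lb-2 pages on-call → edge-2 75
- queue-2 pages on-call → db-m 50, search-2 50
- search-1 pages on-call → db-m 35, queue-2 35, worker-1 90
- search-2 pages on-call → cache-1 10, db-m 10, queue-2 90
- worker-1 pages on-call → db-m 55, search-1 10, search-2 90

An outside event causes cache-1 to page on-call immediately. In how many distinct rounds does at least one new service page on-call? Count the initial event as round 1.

4

Round 1 — cache-1 pages on-call (initial).
  lb-2: +70 → 70 ≥ 70
  search-2: +35 → 35 ≥ 30
Round 2 — lb-2, search-2 page on-call.
  db-m: +10 → 10 < 60
  edge-2: +75 → 75 < 120
  queue-2: +90 → 90 ≥ 60
Round 3 — queue-2 pages on-call.
  db-m: +50 → 60 ≥ 60
Round 4 — db-m pages on-call.
No further pages.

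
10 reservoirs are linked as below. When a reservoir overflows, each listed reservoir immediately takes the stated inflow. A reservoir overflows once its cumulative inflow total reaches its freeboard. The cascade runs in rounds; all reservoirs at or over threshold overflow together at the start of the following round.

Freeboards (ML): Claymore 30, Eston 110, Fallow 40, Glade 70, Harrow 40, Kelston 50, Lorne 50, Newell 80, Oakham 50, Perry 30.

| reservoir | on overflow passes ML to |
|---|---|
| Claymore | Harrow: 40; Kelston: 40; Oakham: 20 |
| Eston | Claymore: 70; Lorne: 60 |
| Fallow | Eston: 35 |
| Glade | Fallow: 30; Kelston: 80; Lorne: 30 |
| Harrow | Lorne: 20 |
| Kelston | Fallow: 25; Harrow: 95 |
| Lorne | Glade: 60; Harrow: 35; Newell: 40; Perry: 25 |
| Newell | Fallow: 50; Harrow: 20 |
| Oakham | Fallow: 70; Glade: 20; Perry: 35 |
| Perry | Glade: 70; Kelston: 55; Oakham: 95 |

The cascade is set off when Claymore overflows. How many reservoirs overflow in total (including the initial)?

2

Round 1 — Claymore overflows (initial).
  Harrow: +40 → 40 ≥ 40
  Kelston: +40 → 40 < 50
  Oakham: +20 → 20 < 50
Round 2 — Harrow overflows.
  Lorne: +20 → 20 < 50
No further overflows.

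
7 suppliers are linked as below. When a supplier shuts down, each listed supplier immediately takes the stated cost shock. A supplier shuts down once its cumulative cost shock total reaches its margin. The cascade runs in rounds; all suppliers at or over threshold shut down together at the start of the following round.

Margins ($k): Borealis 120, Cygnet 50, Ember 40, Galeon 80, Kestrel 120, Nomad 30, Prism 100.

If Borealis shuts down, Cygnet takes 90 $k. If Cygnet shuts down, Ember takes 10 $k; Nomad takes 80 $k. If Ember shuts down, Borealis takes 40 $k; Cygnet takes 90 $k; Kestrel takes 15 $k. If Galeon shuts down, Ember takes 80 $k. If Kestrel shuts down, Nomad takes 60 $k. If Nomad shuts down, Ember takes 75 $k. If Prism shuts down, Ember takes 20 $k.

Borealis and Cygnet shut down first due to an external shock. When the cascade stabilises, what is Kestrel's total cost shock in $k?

15

Round 1 — Borealis, Cygnet shut down (initial).
  Ember: +10 → 10 < 40
  Nomad: +80 → 80 ≥ 30
Round 2 — Nomad shuts down.
  Ember: +75 → 85 ≥ 40
Round 3 — Ember shuts down.
  Kestrel: +15 → 15 < 120
No further shutdowns.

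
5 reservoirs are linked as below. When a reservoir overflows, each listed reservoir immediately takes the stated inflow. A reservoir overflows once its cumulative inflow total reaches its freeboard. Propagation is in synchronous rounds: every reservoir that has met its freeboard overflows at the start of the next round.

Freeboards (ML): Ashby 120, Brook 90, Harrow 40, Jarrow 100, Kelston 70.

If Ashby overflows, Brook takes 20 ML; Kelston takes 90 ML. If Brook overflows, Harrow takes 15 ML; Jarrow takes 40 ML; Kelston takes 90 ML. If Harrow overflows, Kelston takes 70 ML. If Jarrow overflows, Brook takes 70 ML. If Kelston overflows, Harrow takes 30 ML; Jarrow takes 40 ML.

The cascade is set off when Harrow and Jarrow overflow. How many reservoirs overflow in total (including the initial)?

3

Round 1 — Harrow, Jarrow overflow (initial).
  Brook: +70 → 70 < 90
  Kelston: +70 → 70 ≥ 70
Round 2 — Kelston overflows.
No further overflows.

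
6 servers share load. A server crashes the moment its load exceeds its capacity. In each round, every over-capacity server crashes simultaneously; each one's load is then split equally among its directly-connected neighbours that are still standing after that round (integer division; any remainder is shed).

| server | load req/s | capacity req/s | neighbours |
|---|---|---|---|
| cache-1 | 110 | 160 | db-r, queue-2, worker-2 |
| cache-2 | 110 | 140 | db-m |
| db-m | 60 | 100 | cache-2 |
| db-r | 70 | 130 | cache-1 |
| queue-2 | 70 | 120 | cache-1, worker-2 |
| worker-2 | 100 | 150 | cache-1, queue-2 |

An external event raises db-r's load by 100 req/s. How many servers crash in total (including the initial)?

4

Round 1 — db-r at 170 > 130. db-r crashes.
  db-r sheds 170 req/s to cache-1: 170 each.
    cache-1: 110+170 = 280 > 160
Round 2 — cache-1 crashes.
  cache-1 sheds 280 req/s to queue-2, worker-2: 140 each.
    queue-2: 70+140 = 210 > 120
    worker-2: 100+140 = 240 > 150
Round 3 — queue-2, worker-2 crash.
  queue-2 sheds 210 req/s: no online neighbours, lost.
  worker-2 sheds 240 req/s: no online neighbours, lost.
No further crashes.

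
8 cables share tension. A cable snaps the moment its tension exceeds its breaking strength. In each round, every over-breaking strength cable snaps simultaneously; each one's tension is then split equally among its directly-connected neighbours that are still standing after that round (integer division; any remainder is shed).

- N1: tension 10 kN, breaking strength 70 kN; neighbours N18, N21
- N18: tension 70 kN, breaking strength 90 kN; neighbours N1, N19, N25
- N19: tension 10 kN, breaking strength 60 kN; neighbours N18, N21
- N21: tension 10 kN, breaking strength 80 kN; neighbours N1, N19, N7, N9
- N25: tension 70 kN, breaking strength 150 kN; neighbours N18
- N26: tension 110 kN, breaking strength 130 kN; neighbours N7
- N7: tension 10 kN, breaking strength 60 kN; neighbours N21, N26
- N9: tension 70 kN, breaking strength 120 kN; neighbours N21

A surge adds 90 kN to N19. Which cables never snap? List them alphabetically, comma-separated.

N1, N21, N25, N26, N7, N9

Round 1 — N19 at 100 > 60. N19 snaps.
  N19 sheds 100 kN to N18, N21: 50 each.
    N18: 70+50 = 120 > 90
    N21: 10+50 = 60 ≤ 80
Round 2 — N18 snaps.
  N18 sheds 120 kN to N1, N25: 60 each.
    N1: 10+60 = 70 ≤ 70
    N25: 70+60 = 130 ≤ 150
No further breaks.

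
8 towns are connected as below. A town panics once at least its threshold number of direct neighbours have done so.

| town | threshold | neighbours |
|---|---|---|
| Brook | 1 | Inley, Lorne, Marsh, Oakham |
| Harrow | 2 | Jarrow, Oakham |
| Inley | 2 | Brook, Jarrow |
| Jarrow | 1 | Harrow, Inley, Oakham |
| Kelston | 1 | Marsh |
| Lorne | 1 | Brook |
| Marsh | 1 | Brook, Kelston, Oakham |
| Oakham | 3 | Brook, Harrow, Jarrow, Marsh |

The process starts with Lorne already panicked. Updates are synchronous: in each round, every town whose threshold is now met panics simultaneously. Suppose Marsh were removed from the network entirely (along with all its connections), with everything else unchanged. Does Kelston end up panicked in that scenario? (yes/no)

With Marsh removed:
Round 1 — Lorne panics (initial).
Round 2 — checking thresholds:
  Brook: 1 of 3 neighbours ≥ 1, panics.
Round 3 — no new panics; cascade stops.

no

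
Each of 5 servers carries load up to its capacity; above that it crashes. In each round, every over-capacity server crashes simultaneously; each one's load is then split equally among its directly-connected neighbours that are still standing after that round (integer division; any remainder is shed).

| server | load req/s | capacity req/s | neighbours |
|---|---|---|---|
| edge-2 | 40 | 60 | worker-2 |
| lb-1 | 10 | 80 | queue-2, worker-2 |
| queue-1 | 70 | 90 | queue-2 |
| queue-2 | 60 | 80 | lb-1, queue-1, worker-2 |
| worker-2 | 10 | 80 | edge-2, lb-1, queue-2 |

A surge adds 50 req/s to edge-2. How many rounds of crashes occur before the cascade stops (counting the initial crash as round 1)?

Round 1 — edge-2 at 90 > 60. edge-2 crashes.
  edge-2 sheds 90 req/s to worker-2: 90 each.
    worker-2: 10+90 = 100 > 80
Round 2 — worker-2 crashes.
  worker-2 sheds 100 req/s to lb-1, queue-2: 50 each.
    lb-1: 10+50 = 60 ≤ 80
    queue-2: 60+50 = 110 > 80
Round 3 — queue-2 crashes.
  queue-2 sheds 110 req/s to lb-1, queue-1: 55 each.
    lb-1: 60+55 = 115 > 80
    queue-1: 70+55 = 125 > 90
Round 4 — lb-1, queue-1 crash.
  lb-1 sheds 115 req/s: no online neighbours, lost.
  queue-1 sheds 125 req/s: no online neighbours, lost.
No further crashes.

4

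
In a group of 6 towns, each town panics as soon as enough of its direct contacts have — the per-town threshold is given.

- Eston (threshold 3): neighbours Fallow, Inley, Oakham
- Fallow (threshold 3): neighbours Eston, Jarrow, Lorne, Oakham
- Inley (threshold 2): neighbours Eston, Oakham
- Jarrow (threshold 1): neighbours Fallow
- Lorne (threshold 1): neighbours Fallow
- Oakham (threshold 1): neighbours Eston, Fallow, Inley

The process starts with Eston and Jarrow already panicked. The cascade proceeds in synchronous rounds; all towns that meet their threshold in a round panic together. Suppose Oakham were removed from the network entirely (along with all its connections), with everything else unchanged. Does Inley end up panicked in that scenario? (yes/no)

no

With Oakham removed:
Round 1 — Eston, Jarrow panic (initial).
Round 2 — no new panics; cascade stops.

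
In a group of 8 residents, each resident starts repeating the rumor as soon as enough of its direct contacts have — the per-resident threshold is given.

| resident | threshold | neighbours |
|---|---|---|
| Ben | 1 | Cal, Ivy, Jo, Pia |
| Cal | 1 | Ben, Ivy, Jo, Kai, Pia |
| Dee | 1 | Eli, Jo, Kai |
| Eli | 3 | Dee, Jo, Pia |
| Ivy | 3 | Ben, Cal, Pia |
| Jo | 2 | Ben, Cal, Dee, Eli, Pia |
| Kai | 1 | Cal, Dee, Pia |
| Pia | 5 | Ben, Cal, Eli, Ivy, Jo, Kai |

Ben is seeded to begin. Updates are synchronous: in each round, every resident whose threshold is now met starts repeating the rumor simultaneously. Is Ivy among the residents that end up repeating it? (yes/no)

no

Round 1 — Ben starts repeating the rumor (initial).
Round 2 — checking thresholds:
  Cal: 1 of 5 neighbours ≥ 1, starts repeating the rumor.
  Ivy: 1 of 3 neighbours < 3, below threshold.
  Jo: 1 of 5 neighbours < 2, below threshold.
  Pia: 1 of 6 neighbours < 5, below threshold.
Round 3 — checking thresholds:
  Ivy: 2 of 3 neighbours < 3, below threshold.
  Jo: 2 of 5 neighbours ≥ 2, starts repeating the rumor.
  Kai: 1 of 3 neighbours ≥ 1, starts repeating the rumor.
  Pia: 2 of 6 neighbours < 5, below threshold.
Round 4 — checking thresholds:
  Dee: 2 of 3 neighbours ≥ 1, starts repeating the rumor.
  Eli: 1 of 3 neighbours < 3, below threshold.
  Ivy: 2 of 3 neighbours < 3, below threshold.
  Pia: 4 of 6 neighbours < 5, below threshold.
Round 5 — no new spreads; cascade stops.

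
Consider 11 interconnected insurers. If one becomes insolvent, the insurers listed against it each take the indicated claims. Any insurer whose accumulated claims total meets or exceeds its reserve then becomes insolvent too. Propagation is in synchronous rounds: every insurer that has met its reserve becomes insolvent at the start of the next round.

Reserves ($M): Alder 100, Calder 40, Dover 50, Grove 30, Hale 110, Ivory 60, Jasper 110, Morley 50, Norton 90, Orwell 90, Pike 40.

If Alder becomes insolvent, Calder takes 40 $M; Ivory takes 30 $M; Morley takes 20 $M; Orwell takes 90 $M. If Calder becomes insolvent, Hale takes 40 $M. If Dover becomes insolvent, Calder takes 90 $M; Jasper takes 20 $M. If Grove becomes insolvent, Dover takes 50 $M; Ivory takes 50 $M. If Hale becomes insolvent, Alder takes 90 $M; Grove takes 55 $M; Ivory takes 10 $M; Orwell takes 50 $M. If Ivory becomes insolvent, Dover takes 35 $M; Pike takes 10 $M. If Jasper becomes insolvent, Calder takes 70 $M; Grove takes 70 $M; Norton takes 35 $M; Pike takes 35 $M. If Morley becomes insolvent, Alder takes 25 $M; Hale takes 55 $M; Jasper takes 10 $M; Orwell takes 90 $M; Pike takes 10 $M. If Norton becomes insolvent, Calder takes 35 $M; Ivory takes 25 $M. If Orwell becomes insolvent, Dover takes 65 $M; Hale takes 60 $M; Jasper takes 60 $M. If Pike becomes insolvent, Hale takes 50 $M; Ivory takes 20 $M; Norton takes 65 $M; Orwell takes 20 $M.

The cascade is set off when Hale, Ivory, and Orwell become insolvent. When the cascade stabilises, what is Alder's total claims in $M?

Round 1 — Hale, Ivory, Orwell become insolvent (initial).
  Alder: +90 → 90 < 100
  Dover: +35+65 → 100 ≥ 50
  Grove: +55 → 55 ≥ 30
  Jasper: +60 → 60 < 110
  Pike: +10 → 10 < 40
Round 2 — Dover, Grove become insolvent.
  Calder: +90 → 90 ≥ 40
  Jasper: +20 → 80 < 110
Round 3 — Calder becomes insolvent.
No further insolvencies.

90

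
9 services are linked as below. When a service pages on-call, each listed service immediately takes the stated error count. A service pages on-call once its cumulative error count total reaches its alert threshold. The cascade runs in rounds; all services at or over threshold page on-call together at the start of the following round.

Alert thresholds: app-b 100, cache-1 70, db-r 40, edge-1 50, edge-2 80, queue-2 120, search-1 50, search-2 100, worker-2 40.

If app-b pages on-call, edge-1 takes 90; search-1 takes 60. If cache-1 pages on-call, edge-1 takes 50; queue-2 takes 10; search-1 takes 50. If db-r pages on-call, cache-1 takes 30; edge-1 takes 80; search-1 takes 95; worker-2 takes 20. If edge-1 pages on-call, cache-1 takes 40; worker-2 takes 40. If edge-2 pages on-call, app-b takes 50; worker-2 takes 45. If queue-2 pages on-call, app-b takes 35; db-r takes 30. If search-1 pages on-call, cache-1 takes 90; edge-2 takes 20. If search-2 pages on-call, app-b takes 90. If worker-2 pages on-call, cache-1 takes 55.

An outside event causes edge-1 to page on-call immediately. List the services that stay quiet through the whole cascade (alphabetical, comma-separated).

Round 1 — edge-1 pages on-call (initial).
  cache-1: +40 → 40 < 70
  worker-2: +40 → 40 ≥ 40
Round 2 — worker-2 pages on-call.
  cache-1: +55 → 95 ≥ 70
Round 3 — cache-1 pages on-call.
  queue-2: +10 → 10 < 120
  search-1: +50 → 50 ≥ 50
Round 4 — search-1 pages on-call.
  edge-2: +20 → 20 < 80
No further pages.

app-b, db-r, edge-2, queue-2, search-2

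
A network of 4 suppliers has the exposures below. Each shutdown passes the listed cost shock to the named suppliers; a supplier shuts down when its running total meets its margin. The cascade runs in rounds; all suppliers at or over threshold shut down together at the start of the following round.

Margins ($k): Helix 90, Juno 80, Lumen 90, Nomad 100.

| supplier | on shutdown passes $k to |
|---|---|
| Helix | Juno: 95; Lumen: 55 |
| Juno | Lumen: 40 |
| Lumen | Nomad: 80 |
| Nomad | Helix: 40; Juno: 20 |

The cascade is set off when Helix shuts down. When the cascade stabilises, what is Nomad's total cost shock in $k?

Round 1 — Helix shuts down (initial).
  Juno: +95 → 95 ≥ 80
  Lumen: +55 → 55 < 90
Round 2 — Juno shuts down.
  Lumen: +40 → 95 ≥ 90
Round 3 — Lumen shuts down.
  Nomad: +80 → 80 < 100
No further shutdowns.

80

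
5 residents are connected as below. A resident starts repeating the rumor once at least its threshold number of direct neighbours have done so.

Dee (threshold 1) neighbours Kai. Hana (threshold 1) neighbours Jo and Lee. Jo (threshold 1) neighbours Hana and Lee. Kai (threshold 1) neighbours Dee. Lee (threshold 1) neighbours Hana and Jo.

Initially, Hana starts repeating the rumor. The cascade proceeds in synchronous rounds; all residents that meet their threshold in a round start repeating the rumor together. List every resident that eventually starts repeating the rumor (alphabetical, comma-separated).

Hana, Jo, Lee

Round 1 — Hana starts repeating the rumor (initial).
Round 2 — checking thresholds:
  Jo: 1 of 2 neighbours ≥ 1, starts repeating the rumor.
  Lee: 1 of 2 neighbours ≥ 1, starts repeating the rumor.
Round 3 — no new spreads; cascade stops.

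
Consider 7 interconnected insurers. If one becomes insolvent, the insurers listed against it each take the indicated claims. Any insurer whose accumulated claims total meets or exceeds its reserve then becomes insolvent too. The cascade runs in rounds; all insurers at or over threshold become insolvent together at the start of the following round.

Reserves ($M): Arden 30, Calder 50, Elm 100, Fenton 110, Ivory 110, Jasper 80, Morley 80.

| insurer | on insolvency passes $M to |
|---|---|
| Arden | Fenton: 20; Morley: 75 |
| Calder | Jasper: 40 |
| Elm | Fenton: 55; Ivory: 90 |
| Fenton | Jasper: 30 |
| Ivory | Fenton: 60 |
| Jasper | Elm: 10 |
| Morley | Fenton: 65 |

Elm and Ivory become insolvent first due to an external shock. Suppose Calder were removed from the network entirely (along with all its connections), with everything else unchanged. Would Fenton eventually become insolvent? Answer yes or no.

yes

With Calder removed:
Round 1 — Elm, Ivory become insolvent (initial).
  Fenton: +55+60 → 115 ≥ 110
Round 2 — Fenton becomes insolvent.
  Jasper: +30 → 30 < 80
No further insolvencies.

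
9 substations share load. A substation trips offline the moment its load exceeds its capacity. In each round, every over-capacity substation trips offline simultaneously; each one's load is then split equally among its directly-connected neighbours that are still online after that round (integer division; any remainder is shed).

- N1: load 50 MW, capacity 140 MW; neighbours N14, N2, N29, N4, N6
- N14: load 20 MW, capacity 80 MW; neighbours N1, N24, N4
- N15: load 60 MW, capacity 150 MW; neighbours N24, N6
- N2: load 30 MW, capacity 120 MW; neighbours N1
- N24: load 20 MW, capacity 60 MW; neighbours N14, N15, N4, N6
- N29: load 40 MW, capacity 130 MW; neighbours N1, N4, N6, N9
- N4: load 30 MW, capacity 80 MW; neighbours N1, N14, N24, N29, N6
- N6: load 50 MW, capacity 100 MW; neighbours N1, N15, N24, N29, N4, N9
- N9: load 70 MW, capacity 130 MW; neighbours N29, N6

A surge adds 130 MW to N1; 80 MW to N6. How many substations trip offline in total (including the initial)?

8

Round 1 — N1 at 180 > 140; N6 at 130 > 100. N1, N6 trip offline.
  N1 sheds 180 MW to N14, N2, N29, N4: 45 each.
    N14: 20+45 = 65 ≤ 80
    N2: 30+45 = 75 ≤ 120
    N29: 40+45 = 85 ≤ 130
    N4: 30+45 = 75 ≤ 80
  N6 sheds 130 MW to N15, N24, N29, N4, N9: 26 each.
    N15: 60+26 = 86 ≤ 150
    N24: 20+26 = 46 ≤ 60
    N29: 85+26 = 111 ≤ 130
    N4: 75+26 = 101 > 80
    N9: 70+26 = 96 ≤ 130
Round 2 — N4 trips offline.
  N4 sheds 101 MW to N14, N24, N29: 33 each (2 lost).
    N14: 65+33 = 98 > 80
    N24: 46+33 = 79 > 60
    N29: 111+33 = 144 > 130
Round 3 — N14, N24, N29 trip offline.
  N14 sheds 98 MW: no online neighbours, lost.
  N24 sheds 79 MW to N15: 79 each.
    N15: 86+79 = 165 > 150
  N29 sheds 144 MW to N9: 144 each.
    N9: 96+144 = 240 > 130
Round 4 — N15, N9 trip offline.
  N15 sheds 165 MW: no online neighbours, lost.
  N9 sheds 240 MW: no online neighbours, lost.
No further trips.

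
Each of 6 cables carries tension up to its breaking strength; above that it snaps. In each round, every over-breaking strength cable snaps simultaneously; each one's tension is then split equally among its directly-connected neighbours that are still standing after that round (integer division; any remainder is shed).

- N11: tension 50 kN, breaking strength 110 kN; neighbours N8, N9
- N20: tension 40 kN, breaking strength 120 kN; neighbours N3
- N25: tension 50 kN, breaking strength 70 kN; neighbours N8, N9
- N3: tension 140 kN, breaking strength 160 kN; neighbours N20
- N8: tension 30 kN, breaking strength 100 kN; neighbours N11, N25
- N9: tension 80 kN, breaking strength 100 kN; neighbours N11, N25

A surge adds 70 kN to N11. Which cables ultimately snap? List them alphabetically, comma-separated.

Round 1 — N11 at 120 > 110. N11 snaps.
  N11 sheds 120 kN to N8, N9: 60 each.
    N8: 30+60 = 90 ≤ 100
    N9: 80+60 = 140 > 100
Round 2 — N9 snaps.
  N9 sheds 140 kN to N25: 140 each.
    N25: 50+140 = 190 > 70
Round 3 — N25 snaps.
  N25 sheds 190 kN to N8: 190 each.
    N8: 90+190 = 280 > 100
Round 4 — N8 snaps.
  N8 sheds 280 kN: no online neighbours, lost.
No further breaks.

N11, N25, N8, N9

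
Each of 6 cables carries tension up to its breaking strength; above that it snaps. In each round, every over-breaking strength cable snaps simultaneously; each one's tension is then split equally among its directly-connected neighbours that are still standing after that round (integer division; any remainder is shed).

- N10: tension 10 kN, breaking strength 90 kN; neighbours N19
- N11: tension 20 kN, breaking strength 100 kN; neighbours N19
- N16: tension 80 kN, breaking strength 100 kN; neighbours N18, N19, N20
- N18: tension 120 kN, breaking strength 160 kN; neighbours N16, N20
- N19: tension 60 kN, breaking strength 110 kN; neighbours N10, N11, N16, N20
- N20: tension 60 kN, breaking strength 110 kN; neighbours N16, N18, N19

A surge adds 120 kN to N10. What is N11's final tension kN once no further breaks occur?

Round 1 — N10 at 130 > 90. N10 snaps.
  N10 sheds 130 kN to N19: 130 each.
    N19: 60+130 = 190 > 110
Round 2 — N19 snaps.
  N19 sheds 190 kN to N11, N16, N20: 63 each (1 lost).
    N11: 20+63 = 83 ≤ 100
    N16: 80+63 = 143 > 100
    N20: 60+63 = 123 > 110
Round 3 — N16, N20 snap.
  N16 sheds 143 kN to N18: 143 each.
    N18: 120+143 = 263 > 160
  N20 sheds 123 kN to N18: 123 each.
    N18: 263+123 = 386 > 160
Round 4 — N18 snaps.
  N18 sheds 386 kN: no online neighbours, lost.
No further breaks.

83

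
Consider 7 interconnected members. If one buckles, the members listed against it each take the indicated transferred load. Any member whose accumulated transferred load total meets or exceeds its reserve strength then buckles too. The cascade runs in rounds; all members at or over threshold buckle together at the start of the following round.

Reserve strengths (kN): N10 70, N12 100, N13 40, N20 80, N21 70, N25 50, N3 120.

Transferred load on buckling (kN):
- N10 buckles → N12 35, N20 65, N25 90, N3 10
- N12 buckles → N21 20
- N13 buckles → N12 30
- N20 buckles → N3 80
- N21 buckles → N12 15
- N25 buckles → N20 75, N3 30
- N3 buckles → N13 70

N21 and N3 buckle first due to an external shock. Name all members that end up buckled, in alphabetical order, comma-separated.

Round 1 — N21, N3 buckle (initial).
  N12: +15 → 15 < 100
  N13: +70 → 70 ≥ 40
Round 2 — N13 buckles.
  N12: +30 → 45 < 100
No further bucklings.

N13, N21, N3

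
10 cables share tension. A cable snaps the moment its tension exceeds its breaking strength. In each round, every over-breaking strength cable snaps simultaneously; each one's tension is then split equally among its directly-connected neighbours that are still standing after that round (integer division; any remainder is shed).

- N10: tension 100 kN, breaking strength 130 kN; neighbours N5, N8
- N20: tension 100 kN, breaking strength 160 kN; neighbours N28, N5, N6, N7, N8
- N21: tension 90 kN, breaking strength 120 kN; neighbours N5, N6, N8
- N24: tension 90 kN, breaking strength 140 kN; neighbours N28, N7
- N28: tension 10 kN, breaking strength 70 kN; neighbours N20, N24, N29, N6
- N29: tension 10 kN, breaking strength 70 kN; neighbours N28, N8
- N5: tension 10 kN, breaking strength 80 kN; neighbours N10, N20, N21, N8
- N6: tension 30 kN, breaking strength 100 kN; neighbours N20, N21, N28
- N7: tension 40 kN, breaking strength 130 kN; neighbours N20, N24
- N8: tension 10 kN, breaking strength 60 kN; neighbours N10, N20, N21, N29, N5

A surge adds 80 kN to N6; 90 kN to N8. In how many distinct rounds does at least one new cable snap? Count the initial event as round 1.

6

Round 1 — N6 at 110 > 100; N8 at 100 > 60. N6, N8 snap.
  N6 sheds 110 kN to N20, N21, N28: 36 each (2 lost).
    N20: 100+36 = 136 ≤ 160
    N21: 90+36 = 126 > 120
    N28: 10+36 = 46 ≤ 70
  N8 sheds 100 kN to N10, N20, N21, N29, N5: 20 each.
    N10: 100+20 = 120 ≤ 130
    N20: 136+20 = 156 ≤ 160
    N21: 126+20 = 146 > 120
    N29: 10+20 = 30 ≤ 70
    N5: 10+20 = 30 ≤ 80
Round 2 — N21 snaps.
  N21 sheds 146 kN to N5: 146 each.
    N5: 30+146 = 176 > 80
Round 3 — N5 snaps.
  N5 sheds 176 kN to N10, N20: 88 each.
    N10: 120+88 = 208 > 130
    N20: 156+88 = 244 > 160
Round 4 — N10, N20 snap.
  N10 sheds 208 kN: no online neighbours, lost.
  N20 sheds 244 kN to N28, N7: 122 each.
    N28: 46+122 = 168 > 70
    N7: 40+122 = 162 > 130
Round 5 — N28, N7 snap.
  N28 sheds 168 kN to N24, N29: 84 each.
    N24: 90+84 = 174 > 140
    N29: 30+84 = 114 > 70
  N7 sheds 162 kN to N24: 162 each.
    N24: 174+162 = 336 > 140
Round 6 — N24, N29 snap.
  N24 sheds 336 kN: no online neighbours, lost.
  N29 sheds 114 kN: no online neighbours, lost.
No further breaks.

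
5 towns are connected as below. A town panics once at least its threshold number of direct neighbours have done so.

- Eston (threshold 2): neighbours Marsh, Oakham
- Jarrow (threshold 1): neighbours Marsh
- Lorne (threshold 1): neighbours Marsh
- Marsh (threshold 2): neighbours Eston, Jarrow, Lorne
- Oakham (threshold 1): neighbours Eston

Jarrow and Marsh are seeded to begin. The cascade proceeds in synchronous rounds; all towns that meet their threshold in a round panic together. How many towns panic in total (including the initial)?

Round 1 — Jarrow, Marsh panic (initial).
Round 2 — checking thresholds:
  Eston: 1 of 2 neighbours < 2, holds.
  Lorne: 1 of 1 neighbours ≥ 1, panics.
Round 3 — no new panics; cascade stops.

3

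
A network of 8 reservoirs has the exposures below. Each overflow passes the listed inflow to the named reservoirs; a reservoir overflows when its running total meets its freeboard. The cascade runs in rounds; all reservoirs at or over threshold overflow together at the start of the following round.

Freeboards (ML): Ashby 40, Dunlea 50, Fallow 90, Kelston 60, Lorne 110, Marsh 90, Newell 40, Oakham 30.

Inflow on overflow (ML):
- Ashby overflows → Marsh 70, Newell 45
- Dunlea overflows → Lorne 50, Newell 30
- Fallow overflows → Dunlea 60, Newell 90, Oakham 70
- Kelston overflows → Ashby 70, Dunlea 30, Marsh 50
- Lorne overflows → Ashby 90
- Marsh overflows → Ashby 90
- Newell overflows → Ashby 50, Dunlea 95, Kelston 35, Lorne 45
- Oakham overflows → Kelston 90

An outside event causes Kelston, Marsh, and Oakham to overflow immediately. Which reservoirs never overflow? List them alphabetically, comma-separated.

Fallow, Lorne

Round 1 — Kelston, Marsh, Oakham overflow (initial).
  Ashby: +70+90 → 160 ≥ 40
  Dunlea: +30 → 30 < 50
Round 2 — Ashby overflows.
  Newell: +45 → 45 ≥ 40
Round 3 — Newell overflows.
  Dunlea: +95 → 125 ≥ 50
  Lorne: +45 → 45 < 110
Round 4 — Dunlea overflows.
  Lorne: +50 → 95 < 110
No further overflows.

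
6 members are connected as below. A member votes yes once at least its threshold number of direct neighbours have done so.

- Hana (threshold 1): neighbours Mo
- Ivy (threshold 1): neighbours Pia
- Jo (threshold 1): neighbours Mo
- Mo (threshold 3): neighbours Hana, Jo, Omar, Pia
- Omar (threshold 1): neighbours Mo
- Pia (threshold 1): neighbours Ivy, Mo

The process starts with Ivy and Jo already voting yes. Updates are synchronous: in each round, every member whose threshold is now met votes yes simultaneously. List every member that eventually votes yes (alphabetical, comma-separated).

Ivy, Jo, Pia

Round 1 — Ivy, Jo vote yes (initial).
Round 2 — checking thresholds:
  Mo: 1 of 4 neighbours < 3, holds.
  Pia: 1 of 2 neighbours ≥ 1, votes yes.
Round 3 — no new yes votes; cascade stops.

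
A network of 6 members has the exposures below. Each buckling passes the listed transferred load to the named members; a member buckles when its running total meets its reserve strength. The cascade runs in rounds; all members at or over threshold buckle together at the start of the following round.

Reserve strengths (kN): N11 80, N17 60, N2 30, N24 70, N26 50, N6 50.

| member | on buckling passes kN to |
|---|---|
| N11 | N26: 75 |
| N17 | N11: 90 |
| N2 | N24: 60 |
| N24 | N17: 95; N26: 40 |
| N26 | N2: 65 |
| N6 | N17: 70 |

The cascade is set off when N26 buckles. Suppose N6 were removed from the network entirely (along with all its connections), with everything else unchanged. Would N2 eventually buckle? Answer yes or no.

yes

With N6 removed:
Round 1 — N26 buckles (initial).
  N2: +65 → 65 ≥ 30
Round 2 — N2 buckles.
  N24: +60 → 60 < 70
No further bucklings.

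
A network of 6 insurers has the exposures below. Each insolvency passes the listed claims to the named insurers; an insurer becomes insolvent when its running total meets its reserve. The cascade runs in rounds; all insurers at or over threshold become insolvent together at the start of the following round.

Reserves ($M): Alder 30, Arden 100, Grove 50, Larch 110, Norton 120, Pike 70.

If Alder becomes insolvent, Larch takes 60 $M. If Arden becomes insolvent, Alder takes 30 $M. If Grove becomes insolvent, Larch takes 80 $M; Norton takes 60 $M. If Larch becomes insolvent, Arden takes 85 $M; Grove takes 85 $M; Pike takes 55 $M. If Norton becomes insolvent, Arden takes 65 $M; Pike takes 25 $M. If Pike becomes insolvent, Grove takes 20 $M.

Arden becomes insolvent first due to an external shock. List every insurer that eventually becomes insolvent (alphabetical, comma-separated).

Round 1 — Arden becomes insolvent (initial).
  Alder: +30 → 30 ≥ 30
Round 2 — Alder becomes insolvent.
  Larch: +60 → 60 < 110
No further insolvencies.

Alder, Arden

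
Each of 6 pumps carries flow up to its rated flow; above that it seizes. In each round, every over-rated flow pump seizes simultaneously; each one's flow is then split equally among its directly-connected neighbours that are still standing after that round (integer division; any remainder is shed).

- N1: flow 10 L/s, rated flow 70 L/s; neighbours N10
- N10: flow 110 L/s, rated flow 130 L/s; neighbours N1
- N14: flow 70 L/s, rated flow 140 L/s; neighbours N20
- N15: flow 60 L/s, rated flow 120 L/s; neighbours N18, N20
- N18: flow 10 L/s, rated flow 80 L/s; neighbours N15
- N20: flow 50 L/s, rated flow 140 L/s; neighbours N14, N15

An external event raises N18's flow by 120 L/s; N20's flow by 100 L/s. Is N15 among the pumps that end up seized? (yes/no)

yes

Round 1 — N18 at 130 > 80; N20 at 150 > 140. N18, N20 seize.
  N18 sheds 130 L/s to N15: 130 each.
    N15: 60+130 = 190 > 120
  N20 sheds 150 L/s to N14, N15: 75 each.
    N14: 70+75 = 145 > 140
    N15: 190+75 = 265 > 120
Round 2 — N14, N15 seize.
  N14 sheds 145 L/s: no online neighbours, lost.
  N15 sheds 265 L/s: no online neighbours, lost.
No further seizures.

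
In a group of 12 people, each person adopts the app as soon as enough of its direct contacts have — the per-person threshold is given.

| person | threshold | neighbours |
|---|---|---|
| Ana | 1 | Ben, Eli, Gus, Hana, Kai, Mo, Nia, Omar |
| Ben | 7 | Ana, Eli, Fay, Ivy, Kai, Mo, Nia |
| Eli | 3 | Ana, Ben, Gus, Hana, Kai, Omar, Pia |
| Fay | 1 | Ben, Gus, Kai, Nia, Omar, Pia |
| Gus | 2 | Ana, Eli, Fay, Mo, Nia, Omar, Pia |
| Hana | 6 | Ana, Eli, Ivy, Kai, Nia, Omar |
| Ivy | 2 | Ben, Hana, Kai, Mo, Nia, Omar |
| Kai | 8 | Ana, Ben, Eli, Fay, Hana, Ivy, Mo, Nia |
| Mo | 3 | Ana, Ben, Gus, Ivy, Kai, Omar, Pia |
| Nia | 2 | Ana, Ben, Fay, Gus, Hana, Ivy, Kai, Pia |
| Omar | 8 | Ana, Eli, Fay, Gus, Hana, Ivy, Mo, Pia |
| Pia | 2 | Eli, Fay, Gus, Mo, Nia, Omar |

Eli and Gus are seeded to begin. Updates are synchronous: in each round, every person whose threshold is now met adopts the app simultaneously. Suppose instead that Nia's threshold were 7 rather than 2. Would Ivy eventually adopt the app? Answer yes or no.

With Nia's threshold at 7:
Round 1 — Eli, Gus adopt the app (initial).
Round 2 — checking thresholds:
  Ana: 2 of 8 neighbours ≥ 1, adopts the app.
  Ben: 1 of 7 neighbours < 7, holds.
  Fay: 1 of 6 neighbours ≥ 1, adopts the app.
  Hana: 1 of 6 neighbours < 6, holds.
  Kai: 1 of 8 neighbours < 8, holds.
  Mo: 1 of 7 neighbours < 3, holds.
  Nia: 1 of 8 neighbours < 7, holds.
  Omar: 2 of 8 neighbours < 8, holds.
  Pia: 2 of 6 neighbours ≥ 2, adopts the app.
Round 3 — checking thresholds:
  Ben: 3 of 7 neighbours < 7, holds.
  Hana: 2 of 6 neighbours < 6, holds.
  Kai: 3 of 8 neighbours < 8, holds.
  Mo: 3 of 7 neighbours ≥ 3, adopts the app.
  Nia: 4 of 8 neighbours < 7, holds.
  Omar: 5 of 8 neighbours < 8, holds.
Round 4 — no new adoptions; cascade stops.

no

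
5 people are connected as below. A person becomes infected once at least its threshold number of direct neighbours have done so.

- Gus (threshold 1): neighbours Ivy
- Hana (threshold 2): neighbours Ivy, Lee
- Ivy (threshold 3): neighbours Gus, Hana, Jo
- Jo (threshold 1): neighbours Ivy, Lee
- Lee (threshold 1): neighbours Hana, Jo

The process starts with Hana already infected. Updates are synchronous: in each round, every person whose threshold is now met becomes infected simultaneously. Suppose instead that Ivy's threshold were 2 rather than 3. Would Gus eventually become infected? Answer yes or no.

yes

With Ivy's threshold at 2:
Round 1 — Hana becomes infected (initial).
Round 2 — checking thresholds:
  Ivy: 1 of 3 neighbours < 2, not yet.
  Lee: 1 of 2 neighbours ≥ 1, becomes infected.
Round 3 — checking thresholds:
  Ivy: 1 of 3 neighbours < 2, not yet.
  Jo: 1 of 2 neighbours ≥ 1, becomes infected.
Round 4 — checking thresholds:
  Ivy: 2 of 3 neighbours ≥ 2, becomes infected.
Round 5 — checking thresholds:
  Gus: 1 of 1 neighbours ≥ 1, becomes infected.
Round 6 — no new infections; cascade stops.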